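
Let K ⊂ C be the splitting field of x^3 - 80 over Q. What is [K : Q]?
[K : Q] = 6

The roots of x^3 - 80 are ∛80, ω∛80, ω^2∛80 where ω = e^(2πi/3) is a primitive cube root of unity, so K = Q(∛80, ω). Now [Q(∛80):Q] = 3 (since 80 is not a perfect cube, x^3 - 80 is irreducible) and [Q(ω):Q] = 2. Both 2 and 3 divide [K:Q], and [K:Q] ≤ 3·2 = 6, so [K:Q] = 6. (Equivalently: Q(∛80) ⊂ R but ω ∉ R, so [K : Q(∛80)] = 2.)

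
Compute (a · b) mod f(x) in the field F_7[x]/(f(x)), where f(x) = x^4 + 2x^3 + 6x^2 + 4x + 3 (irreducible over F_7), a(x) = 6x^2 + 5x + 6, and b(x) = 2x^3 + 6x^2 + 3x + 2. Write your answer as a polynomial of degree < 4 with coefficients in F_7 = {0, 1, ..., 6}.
a · b ≡ 2x^2 + 2x + 2 (mod f(x))

Multiply in F_7[x]: a(x)·b(x) = (6x^2 + 5x + 6)·(2x^3 + 6x^2 + 3x + 2) = 5x^5 + 4x^4 + 4x^3 + 5. This has degree ≥ 4, so divide by f(x) over F_7: 5x^5 + 4x^4 + 4x^3 + 5 = (5x + 1)·(x^4 + 2x^3 + 6x^2 + 4x + 3) + (2x^2 + 2x + 2). Hence a·b ≡ 2x^2 + 2x + 2 (mod f). (F_7[x]/(f) is a field with 7^4 = 2401 elements since f is irreducible of degree 4.)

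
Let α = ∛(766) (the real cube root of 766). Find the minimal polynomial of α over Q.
m_α(x) = x^3 - 766

α satisfies α^3 = 766, so x^3 - 766 annihilates α. By the rational root test, a rational root p/q (in lowest terms) of x^3 - 766 would satisfy p^3 = 766 q^3, forcing q = 1 and p^3 = 766; but 766 is not a perfect cube, contradiction. A monic cubic over Q with no rational root is irreducible (any nontrivial factorization would include a linear factor). Hence x^3 - 766 is the minimal polynomial of α, and in particular [Q(α):Q] = 3.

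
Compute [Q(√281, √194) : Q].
[Q(√281, √194) : Q] = 4

[Q(√281):Q] = 2 (min poly x^2 - 281, irreducible since 281 is squarefree > 1). For the top step, suppose √194 ∈ Q(√281), say √194 = c + d√281 with c, d ∈ Q. Squaring: 194 = c^2 + 281d^2 + 2cd√281. Since √281 ∉ Q this forces 2cd = 0. If d = 0 then √194 = c ∈ Q, contradicting 194 squarefree > 1. If c = 0 then 194 = 281d^2, so 281·194 = (281d)^2 is a perfect square in Q — but 281·194 = 54514 is not a perfect square (since 281 and 194 are distinct squarefree integers). Contradiction. Hence √194 ∉ Q(√281), so x^2 - 194 stays irreducible over Q(√281) and [Q(√281, √194) : Q(√281)] = 2. By the tower law, [Q(√281, √194) : Q] = 2 · 2 = 4.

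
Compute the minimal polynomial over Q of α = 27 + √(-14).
m_α(x) = x^2 - 54x + 743

From α - 27 = √(-14), squaring gives (α - 27)^2 = -14, i.e. α^2 - 54α + 729 = -14, so α^2 - 54α + 743 = 0. The discriminant of x^2 - 54x + 743 is (-54)^2 - 4·(743) = 2916 - 2972 = -56, and 4·(-14) is not a perfect square in Q since -14 is squarefree and ≠ 1. Hence x^2 - 54x + 743 is irreducible over Q and is the minimal polynomial of α.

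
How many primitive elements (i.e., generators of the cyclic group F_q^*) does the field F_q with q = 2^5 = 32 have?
There are φ(31) = 30 primitive elements

F_q^* is cyclic of order q - 1 = 31. A cyclic group of order m has exactly φ(m) generators. Here m = 31 = 31, so the number of primitive elements is φ(31) = 30.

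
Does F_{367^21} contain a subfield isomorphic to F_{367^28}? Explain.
No: F_{367^28} is not a subfield of F_{367^21}

F_{p^m} embeds in F_{p^n} iff m | n. Here 28 ∤ 21 (since 21 = 0·28 + 21 with remainder 21 ≠ 0), so F_{367^28} is not a subfield of F_{367^21}. Equivalently: if it were, the tower law would give 28 = [F_{367^28}:F_367] dividing [F_{367^21}:F_367] = 21, contradiction.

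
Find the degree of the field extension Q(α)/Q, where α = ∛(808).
[Q(α):Q] = 3

The minimal polynomial of α is x^3 - 808, irreducible over Q since 808 is not a perfect cube (so x^3 - 808 has no rational root). Hence [Q(α):Q] = deg(m_α) = 3.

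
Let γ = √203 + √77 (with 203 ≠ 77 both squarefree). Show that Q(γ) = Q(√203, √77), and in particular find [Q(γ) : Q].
[Q(γ) : Q] = 4 (equivalently, Q(γ) = Q(√203, √77))

Obviously Q(γ) ⊆ Q(√203, √77), and [Q(√203, √77):Q] = 4 (since 203, 77 are distinct squarefree integers > 1 with 15631 not a perfect square). To show equality we compute the minimal polynomial of γ. From γ = √203 + √77: γ^2 = 203 + 2√(15631) + 77 = 280 + 2√(15631), so γ^2 - 280 = 2√(15631); squaring, (γ^2 - 280)^2 = 4·15631, i.e. γ^4 - 560γ^2 + 78400 - 62524 = 0, i.e. γ^4 - 560γ^2 + 15876 = 0. So γ is a root of x^4 - 560x^2 + 15876. This polynomial is irreducible over Q: it has no rational root (each ±√203 ± √77 is irrational), and any factorization into two quadratics over Q would force √(15631) ∈ Q (pairing opposite roots) or √203, √77 ∈ Q (other pairings), all impossible. Hence [Q(γ):Q] = 4 = [Q(√203, √77):Q], so Q(γ) = Q(√203, √77).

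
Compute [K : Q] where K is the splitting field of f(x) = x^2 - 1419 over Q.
[K : Q] = 2

f(x) = x^2 - 1419 factors as (x - √1419)(x + √1419). The splitting field is K = Q(√1419). Since 1419 is squarefree and > 1, it is not a perfect square, so x^2 - 1419 is irreducible over Q and [Q(√1419) : Q] = 2. Hence [K : Q] = 2.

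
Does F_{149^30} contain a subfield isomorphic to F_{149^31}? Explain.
No: F_{149^31} is not a subfield of F_{149^30}

F_{p^m} embeds in F_{p^n} iff m | n. Here 31 ∤ 30 (since 30 = 0·31 + 30 with remainder 30 ≠ 0), so F_{149^31} is not a subfield of F_{149^30}. Equivalently: if it were, the tower law would give 31 = [F_{149^31}:F_149] dividing [F_{149^30}:F_149] = 30, contradiction.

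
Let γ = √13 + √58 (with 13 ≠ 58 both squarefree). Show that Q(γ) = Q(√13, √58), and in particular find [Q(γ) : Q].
[Q(γ) : Q] = 4 (equivalently, Q(γ) = Q(√13, √58))

Obviously Q(γ) ⊆ Q(√13, √58), and [Q(√13, √58):Q] = 4 (since 13, 58 are distinct squarefree integers > 1 with 754 not a perfect square). To show equality we compute the minimal polynomial of γ. From γ = √13 + √58: γ^2 = 13 + 2√(754) + 58 = 71 + 2√(754), so γ^2 - 71 = 2√(754); squaring, (γ^2 - 71)^2 = 4·754, i.e. γ^4 - 142γ^2 + 5041 - 3016 = 0, i.e. γ^4 - 142γ^2 + 2025 = 0. So γ is a root of x^4 - 142x^2 + 2025. This polynomial is irreducible over Q: it has no rational root (each ±√13 ± √58 is irrational), and any factorization into two quadratics over Q would force √(754) ∈ Q (pairing opposite roots) or √13, √58 ∈ Q (other pairings), all impossible. Hence [Q(γ):Q] = 4 = [Q(√13, √58):Q], so Q(γ) = Q(√13, √58).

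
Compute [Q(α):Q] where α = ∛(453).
[Q(α):Q] = 3

The minimal polynomial of α is x^3 - 453, irreducible over Q since 453 is not a perfect cube (so x^3 - 453 has no rational root). Hence [Q(α):Q] = deg(m_α) = 3.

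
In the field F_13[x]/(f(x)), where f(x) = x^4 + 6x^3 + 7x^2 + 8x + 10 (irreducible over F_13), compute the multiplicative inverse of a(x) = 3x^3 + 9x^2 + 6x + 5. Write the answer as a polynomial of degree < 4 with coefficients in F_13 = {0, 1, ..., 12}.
a(x)^(-1) ≡ 5x^3 + 9x^2 + 11x + 3 (mod f(x))

Since f is irreducible over F_13, F_13[x]/(f) is a field and a(x) ≠ 0 has an inverse. Apply the extended Euclidean algorithm to f(x) and a(x) in F_13[x]: f(x) = (9x + 1)·a(x) + (9x^2 + 9x + 5);  a(x) = (9x + 5)·(9x^2 + 9x + 5) + (7x + 6);  (9x^2 + 9x + 5) = (5x + 10)·(7x + 6) + (10). The last nonzero remainder is the constant 10 = gcd(f, a) in F_13. Back-substituting through the division chain expresses 10 = s(x)·a(x) + t(x)·f(x) with s(x) ≡ 11x^3 + 12x^2 + 6x + 4 (mod f), so (11x^3 + 12x^2 + 6x + 4)·a(x) ≡ 10 (mod f). Multiplying by 10^(-1) ≡ 4 in F_13 gives a(x)^(-1) ≡ 4·(11x^3 + 12x^2 + 6x + 4) ≡ 5x^3 + 9x^2 + 11x + 3 (mod f). Check: (3x^3 + 9x^2 + 6x + 5)·(5x^3 + 9x^2 + 11x + 3) = 2x^6 + 7x^5 + x^4 + 5x^3 + 8x^2 + 8x + 2 ≡ 1 (mod x^4 + 6x^3 + 7x^2 + 8x + 10).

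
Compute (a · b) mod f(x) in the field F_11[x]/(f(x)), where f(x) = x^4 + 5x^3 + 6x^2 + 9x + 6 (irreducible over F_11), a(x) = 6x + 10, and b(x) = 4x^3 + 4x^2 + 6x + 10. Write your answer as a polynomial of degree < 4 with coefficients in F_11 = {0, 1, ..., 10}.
a · b ≡ 10x^3 + 9x^2 + 3x (mod f(x))

Multiply in F_11[x]: a(x)·b(x) = (6x + 10)·(4x^3 + 4x^2 + 6x + 10) = 2x^4 + 9x^3 + 10x^2 + 10x + 1. This has degree ≥ 4, so divide by f(x) over F_11: 2x^4 + 9x^3 + 10x^2 + 10x + 1 = (2)·(x^4 + 5x^3 + 6x^2 + 9x + 6) + (10x^3 + 9x^2 + 3x). Hence a·b ≡ 10x^3 + 9x^2 + 3x (mod f). (F_11[x]/(f) is a field with 11^4 = 14641 elements since f is irreducible of degree 4.)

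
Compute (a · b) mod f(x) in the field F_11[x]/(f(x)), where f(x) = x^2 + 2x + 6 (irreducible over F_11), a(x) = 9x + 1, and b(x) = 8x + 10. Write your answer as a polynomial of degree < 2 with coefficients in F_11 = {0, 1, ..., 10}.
a · b ≡ 9x + 7 (mod f(x))

Multiply in F_11[x]: a(x)·b(x) = (9x + 1)·(8x + 10) = 6x^2 + 10x + 10. This has degree ≥ 2, so divide by f(x) over F_11: 6x^2 + 10x + 10 = (6)·(x^2 + 2x + 6) + (9x + 7). Hence a·b ≡ 9x + 7 (mod f). (F_11[x]/(f) is a field with 11^2 = 121 elements since f is irreducible of degree 2.)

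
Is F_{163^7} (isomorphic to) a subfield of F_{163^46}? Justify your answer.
No: F_{163^7} is not a subfield of F_{163^46}

F_{p^m} embeds in F_{p^n} iff m | n. Here 7 ∤ 46 (since 46 = 6·7 + 4 with remainder 4 ≠ 0), so F_{163^7} is not a subfield of F_{163^46}. Equivalently: if it were, the tower law would give 7 = [F_{163^7}:F_163] dividing [F_{163^46}:F_163] = 46, contradiction.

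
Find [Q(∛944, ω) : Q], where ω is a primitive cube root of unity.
[Q(∛944, ω) : Q] = 6

[Q(∛944):Q] = 3 (min poly x^3 - 944, irreducible since 944 is not a perfect cube). [Q(ω):Q] = 2 (min poly x^2 + x + 1). Since Q(∛944) ⊂ R and ω ∉ R, we have ω ∉ Q(∛944), so x^2 + x + 1 remains irreducible over Q(∛944) and [Q(∛944, ω) : Q(∛944)] = 2. By the tower law, [Q(∛944, ω) : Q] = 3 · 2 = 6. (In fact Q(∛944, ω) is the splitting field of x^3 - 944 over Q.)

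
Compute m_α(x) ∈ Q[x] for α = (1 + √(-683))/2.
m_α(x) = x^2 - x + 171

From 2α - 1 = √(-683), squaring gives (2α - 1)^2 = -683, i.e. 4α^2 - 4α + 1 = -683, so α^2 - α + (1 + 683)/4 = 0. Since -683 ≡ 1 (mod 4), (1 + 683)/4 = 171 ∈ Z. The polynomial x^2 - x + 171 has discriminant 1 - 4·(171) = -683, which is not a perfect square in Q (d = -683 is squarefree and ≠ 1), so x^2 - x + 171 is irreducible over Q. It is the minimal polynomial of α.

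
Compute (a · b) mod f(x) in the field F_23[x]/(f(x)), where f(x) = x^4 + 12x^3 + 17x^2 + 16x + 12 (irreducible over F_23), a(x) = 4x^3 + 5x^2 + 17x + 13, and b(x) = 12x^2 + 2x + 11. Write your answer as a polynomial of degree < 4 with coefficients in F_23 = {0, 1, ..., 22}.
a · b ≡ 18x^3 + 17x^2 + 14x + 6 (mod f(x))

Multiply in F_23[x]: a(x)·b(x) = (4x^3 + 5x^2 + 17x + 13)·(12x^2 + 2x + 11) = 2x^5 + 22x^4 + 5x^3 + 15x^2 + 6x + 5. This has degree ≥ 4, so divide by f(x) over F_23: 2x^5 + 22x^4 + 5x^3 + 15x^2 + 6x + 5 = (2x + 21)·(x^4 + 12x^3 + 17x^2 + 16x + 12) + (18x^3 + 17x^2 + 14x + 6). Hence a·b ≡ 18x^3 + 17x^2 + 14x + 6 (mod f). (F_23[x]/(f) is a field with 23^4 = 279841 elements since f is irreducible of degree 4.)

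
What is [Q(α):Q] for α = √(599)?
[Q(α):Q] = 2

[Q(α):Q] equals the degree of the minimal polynomial of α. Here α^2 = 599 and x^2 - 599 is irreducible (d = 599 is squarefree, ≠ 1, hence not a square), so deg(m_α) = 2. Thus [Q(α):Q] = 2.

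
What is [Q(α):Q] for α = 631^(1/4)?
[Q(α):Q] = 4

α is a root of x^4 - 631. By Eisenstein's criterion at the prime p = 631 (which divides the constant term 631 but p^2 = 398161 does not, since 631 is squarefree), x^4 - 631 is irreducible over Q. Hence [Q(α):Q] = 4.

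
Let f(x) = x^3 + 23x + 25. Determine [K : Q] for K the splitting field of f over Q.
[K : Q] = 6

By the rational root test, any rational root of the monic integer polynomial f(x) = x^3 + 23x + 25 must be an integer dividing the constant term 25, i.e. one of ±{1, 5, 25}. Evaluating: f(1) = 49, f(-1) = 1, f(5) = 265, f(-5) = -215, f(25) = 16225, f(-25) = -16175; none is 0, so f has no rational root and is therefore irreducible over Q (a cubic with no linear factor over a field is irreducible). For an irreducible cubic, the Galois group is A_3 or S_3 according as the discriminant disc(f) = -4a^3 - 27b^2 = -4·(23)^3 - 27·(25)^2 = -65543 is or is not a square in Q. Here disc(f) = -65543 is not a perfect square in Q, so the Galois group of f over Q is not contained in A_3 and must be all of S_3. The splitting field has degree |S_3| = 6 over Q, so [K : Q] = 6.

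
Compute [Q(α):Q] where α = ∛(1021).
[Q(α):Q] = 3

The minimal polynomial of α is x^3 - 1021, irreducible over Q since 1021 is not a perfect cube (so x^3 - 1021 has no rational root). Hence [Q(α):Q] = deg(m_α) = 3.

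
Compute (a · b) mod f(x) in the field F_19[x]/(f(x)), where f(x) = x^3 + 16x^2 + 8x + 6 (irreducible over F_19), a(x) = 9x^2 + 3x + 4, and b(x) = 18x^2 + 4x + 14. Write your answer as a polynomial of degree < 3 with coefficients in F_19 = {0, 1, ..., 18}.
a · b ≡ 15x^2 + 7x + 1 (mod f(x))

Multiply in F_19[x]: a(x)·b(x) = (9x^2 + 3x + 4)·(18x^2 + 4x + 14) = 10x^4 + 14x^3 + x^2 + x + 18. This has degree ≥ 3, so divide by f(x) over F_19: 10x^4 + 14x^3 + x^2 + x + 18 = (10x + 6)·(x^3 + 16x^2 + 8x + 6) + (15x^2 + 7x + 1). Hence a·b ≡ 15x^2 + 7x + 1 (mod f). (F_19[x]/(f) is a field with 19^3 = 6859 elements since f is irreducible of degree 3.)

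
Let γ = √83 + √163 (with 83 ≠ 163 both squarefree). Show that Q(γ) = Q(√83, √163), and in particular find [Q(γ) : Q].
[Q(γ) : Q] = 4 (equivalently, Q(γ) = Q(√83, √163))

Obviously Q(γ) ⊆ Q(√83, √163), and [Q(√83, √163):Q] = 4 (since 83, 163 are distinct squarefree integers > 1 with 13529 not a perfect square). To show equality we compute the minimal polynomial of γ. From γ = √83 + √163: γ^2 = 83 + 2√(13529) + 163 = 246 + 2√(13529), so γ^2 - 246 = 2√(13529); squaring, (γ^2 - 246)^2 = 4·13529, i.e. γ^4 - 492γ^2 + 60516 - 54116 = 0, i.e. γ^4 - 492γ^2 + 6400 = 0. So γ is a root of x^4 - 492x^2 + 6400. This polynomial is irreducible over Q: it has no rational root (each ±√83 ± √163 is irrational), and any factorization into two quadratics over Q would force √(13529) ∈ Q (pairing opposite roots) or √83, √163 ∈ Q (other pairings), all impossible. Hence [Q(γ):Q] = 4 = [Q(√83, √163):Q], so Q(γ) = Q(√83, √163).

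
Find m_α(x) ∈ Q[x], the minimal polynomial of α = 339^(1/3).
m_α(x) = x^3 - 339

α satisfies α^3 = 339, so x^3 - 339 annihilates α. By the rational root test, a rational root p/q (in lowest terms) of x^3 - 339 would satisfy p^3 = 339 q^3, forcing q = 1 and p^3 = 339; but 339 is not a perfect cube, contradiction. A monic cubic over Q with no rational root is irreducible (any nontrivial factorization would include a linear factor). Hence x^3 - 339 is the minimal polynomial of α, and in particular [Q(α):Q] = 3.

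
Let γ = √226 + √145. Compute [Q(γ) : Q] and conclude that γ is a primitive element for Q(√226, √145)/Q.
[Q(γ) : Q] = 4 (equivalently, Q(γ) = Q(√226, √145))

Obviously Q(γ) ⊆ Q(√226, √145), and [Q(√226, √145):Q] = 4 (since 226, 145 are distinct squarefree integers > 1 with 32770 not a perfect square). To show equality we compute the minimal polynomial of γ. From γ = √226 + √145: γ^2 = 226 + 2√(32770) + 145 = 371 + 2√(32770), so γ^2 - 371 = 2√(32770); squaring, (γ^2 - 371)^2 = 4·32770, i.e. γ^4 - 742γ^2 + 137641 - 131080 = 0, i.e. γ^4 - 742γ^2 + 6561 = 0. So γ is a root of x^4 - 742x^2 + 6561. This polynomial is irreducible over Q: it has no rational root (each ±√226 ± √145 is irrational), and any factorization into two quadratics over Q would force √(32770) ∈ Q (pairing opposite roots) or √226, √145 ∈ Q (other pairings), all impossible. Hence [Q(γ):Q] = 4 = [Q(√226, √145):Q], so Q(γ) = Q(√226, √145).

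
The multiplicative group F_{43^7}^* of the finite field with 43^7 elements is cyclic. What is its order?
|F_{43^7}^*| = 271818611106

F_{43^7} has 43^7 = 271818611107 elements; its multiplicative group consists of all nonzero elements, so |F_{43^7}^*| = 271818611107 - 1 = 271818611106. (It is cyclic since any finite subgroup of the multiplicative group of a field is cyclic.)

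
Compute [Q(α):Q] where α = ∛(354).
[Q(α):Q] = 3

The minimal polynomial of α is x^3 - 354, irreducible over Q since 354 is not a perfect cube (so x^3 - 354 has no rational root). Hence [Q(α):Q] = deg(m_α) = 3.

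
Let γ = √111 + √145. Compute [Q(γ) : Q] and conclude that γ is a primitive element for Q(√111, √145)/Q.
[Q(γ) : Q] = 4 (equivalently, Q(γ) = Q(√111, √145))

Obviously Q(γ) ⊆ Q(√111, √145), and [Q(√111, √145):Q] = 4 (since 111, 145 are distinct squarefree integers > 1 with 16095 not a perfect square). To show equality we compute the minimal polynomial of γ. From γ = √111 + √145: γ^2 = 111 + 2√(16095) + 145 = 256 + 2√(16095), so γ^2 - 256 = 2√(16095); squaring, (γ^2 - 256)^2 = 4·16095, i.e. γ^4 - 512γ^2 + 65536 - 64380 = 0, i.e. γ^4 - 512γ^2 + 1156 = 0. So γ is a root of x^4 - 512x^2 + 1156. This polynomial is irreducible over Q: it has no rational root (each ±√111 ± √145 is irrational), and any factorization into two quadratics over Q would force √(16095) ∈ Q (pairing opposite roots) or √111, √145 ∈ Q (other pairings), all impossible. Hence [Q(γ):Q] = 4 = [Q(√111, √145):Q], so Q(γ) = Q(√111, √145).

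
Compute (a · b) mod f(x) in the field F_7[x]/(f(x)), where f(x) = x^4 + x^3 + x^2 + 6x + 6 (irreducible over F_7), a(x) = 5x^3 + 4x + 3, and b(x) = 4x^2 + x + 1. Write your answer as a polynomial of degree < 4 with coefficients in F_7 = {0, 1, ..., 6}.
a · b ≡ 2x^3 + 2x^2 + 5x + 2 (mod f(x))

Multiply in F_7[x]: a(x)·b(x) = (5x^3 + 4x + 3)·(4x^2 + x + 1) = 6x^5 + 5x^4 + 2x^2 + 3. This has degree ≥ 4, so divide by f(x) over F_7: 6x^5 + 5x^4 + 2x^2 + 3 = (6x + 6)·(x^4 + x^3 + x^2 + 6x + 6) + (2x^3 + 2x^2 + 5x + 2). Hence a·b ≡ 2x^3 + 2x^2 + 5x + 2 (mod f). (F_7[x]/(f) is a field with 7^4 = 2401 elements since f is irreducible of degree 4.)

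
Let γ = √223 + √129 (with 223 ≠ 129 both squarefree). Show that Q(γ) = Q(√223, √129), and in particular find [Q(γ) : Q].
[Q(γ) : Q] = 4 (equivalently, Q(γ) = Q(√223, √129))

Obviously Q(γ) ⊆ Q(√223, √129), and [Q(√223, √129):Q] = 4 (since 223, 129 are distinct squarefree integers > 1 with 28767 not a perfect square). To show equality we compute the minimal polynomial of γ. From γ = √223 + √129: γ^2 = 223 + 2√(28767) + 129 = 352 + 2√(28767), so γ^2 - 352 = 2√(28767); squaring, (γ^2 - 352)^2 = 4·28767, i.e. γ^4 - 704γ^2 + 123904 - 115068 = 0, i.e. γ^4 - 704γ^2 + 8836 = 0. So γ is a root of x^4 - 704x^2 + 8836. This polynomial is irreducible over Q: it has no rational root (each ±√223 ± √129 is irrational), and any factorization into two quadratics over Q would force √(28767) ∈ Q (pairing opposite roots) or √223, √129 ∈ Q (other pairings), all impossible. Hence [Q(γ):Q] = 4 = [Q(√223, √129):Q], so Q(γ) = Q(√223, √129).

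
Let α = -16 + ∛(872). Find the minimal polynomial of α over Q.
m_α(x) = x^3 + 48x^2 + 768x + 3224

Set β = α + 16 = ∛(872), so β^3 = 872. Then (α + 16)^3 - 872 = 0, i.e. α is a root of g(x) = (x + 16)^3 - 872 = x^3 + 48x^2 + 768x + 3224. Since g(x) = h(x + 16) where h(x) = x^3 - 872, and h is irreducible over Q (because 872 is not a perfect cube, so h has no rational root, and a monic cubic with no rational root is irreducible), g is also irreducible (irreducibility is preserved under the substitution x → x + 16). Hence m_α(x) = x^3 + 48x^2 + 768x + 3224.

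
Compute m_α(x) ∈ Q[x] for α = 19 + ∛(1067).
m_α(x) = x^3 - 57x^2 + 1083x - 7926

Set β = α - 19 = ∛(1067), so β^3 = 1067. Then (α - 19)^3 - 1067 = 0, i.e. α is a root of g(x) = (x - 19)^3 - 1067 = x^3 - 57x^2 + 1083x - 7926. Since g(x) = h(x - 19) where h(x) = x^3 - 1067, and h is irreducible over Q (because 1067 is not a perfect cube, so h has no rational root, and a monic cubic with no rational root is irreducible), g is also irreducible (irreducibility is preserved under the substitution x → x - 19). Hence m_α(x) = x^3 - 57x^2 + 1083x - 7926.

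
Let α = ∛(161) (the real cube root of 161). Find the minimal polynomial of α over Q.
m_α(x) = x^3 - 161

α satisfies α^3 = 161, so x^3 - 161 annihilates α. By the rational root test, a rational root p/q (in lowest terms) of x^3 - 161 would satisfy p^3 = 161 q^3, forcing q = 1 and p^3 = 161; but 161 is not a perfect cube, contradiction. A monic cubic over Q with no rational root is irreducible (any nontrivial factorization would include a linear factor). Hence x^3 - 161 is the minimal polynomial of α, and in particular [Q(α):Q] = 3.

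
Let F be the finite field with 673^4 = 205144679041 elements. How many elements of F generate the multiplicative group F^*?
There are φ(205144679040) = 46750040064 primitive elements

F_q^* is cyclic of order q - 1 = 205144679040. A cyclic group of order m has exactly φ(m) generators. Here m = 205144679040 = 2^7 · 3 · 5 · 7 · 337 · 45293, so the number of primitive elements is φ(205144679040) = 46750040064.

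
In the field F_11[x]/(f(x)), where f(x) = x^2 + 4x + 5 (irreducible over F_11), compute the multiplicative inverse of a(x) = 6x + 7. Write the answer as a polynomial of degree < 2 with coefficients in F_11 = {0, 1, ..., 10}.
a(x)^(-1) ≡ 10x + 10 (mod f(x))

Since f is irreducible over F_11, F_11[x]/(f) is a field and a(x) ≠ 0 has an inverse. Apply the extended Euclidean algorithm to f(x) and a(x) in F_11[x]: f(x) = (2x + 2)·a(x) + (2). The last nonzero remainder is the constant 2 = gcd(f, a) in F_11. Back-substituting through the division chain expresses 2 = s(x)·a(x) + t(x)·f(x) with s(x) ≡ 9x + 9 (mod f), so (9x + 9)·a(x) ≡ 2 (mod f). Multiplying by 2^(-1) ≡ 6 in F_11 gives a(x)^(-1) ≡ 6·(9x + 9) ≡ 10x + 10 (mod f). Check: (6x + 7)·(10x + 10) = 5x^2 + 9x + 4 ≡ 1 (mod x^2 + 4x + 5).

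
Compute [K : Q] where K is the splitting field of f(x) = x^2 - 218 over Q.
[K : Q] = 2

f(x) = x^2 - 218 factors as (x - √218)(x + √218). The splitting field is K = Q(√218). Since 218 is squarefree and > 1, it is not a perfect square, so x^2 - 218 is irreducible over Q and [Q(√218) : Q] = 2. Hence [K : Q] = 2.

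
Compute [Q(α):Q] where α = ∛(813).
[Q(α):Q] = 3

The minimal polynomial of α is x^3 - 813, irreducible over Q since 813 is not a perfect cube (so x^3 - 813 has no rational root). Hence [Q(α):Q] = deg(m_α) = 3.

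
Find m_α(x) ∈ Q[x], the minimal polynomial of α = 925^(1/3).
m_α(x) = x^3 - 925

α satisfies α^3 = 925, so x^3 - 925 annihilates α. By the rational root test, a rational root p/q (in lowest terms) of x^3 - 925 would satisfy p^3 = 925 q^3, forcing q = 1 and p^3 = 925; but 925 is not a perfect cube, contradiction. A monic cubic over Q with no rational root is irreducible (any nontrivial factorization would include a linear factor). Hence x^3 - 925 is the minimal polynomial of α, and in particular [Q(α):Q] = 3.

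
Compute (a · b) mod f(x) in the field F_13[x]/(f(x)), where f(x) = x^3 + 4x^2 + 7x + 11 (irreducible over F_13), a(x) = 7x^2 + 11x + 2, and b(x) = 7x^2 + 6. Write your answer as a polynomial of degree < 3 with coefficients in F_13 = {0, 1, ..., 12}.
a · b ≡ 7x^2 + 9x + 8 (mod f(x))

Multiply in F_13[x]: a(x)·b(x) = (7x^2 + 11x + 2)·(7x^2 + 6) = 10x^4 + 12x^3 + 4x^2 + x + 12. This has degree ≥ 3, so divide by f(x) over F_13: 10x^4 + 12x^3 + 4x^2 + x + 12 = (10x + 11)·(x^3 + 4x^2 + 7x + 11) + (7x^2 + 9x + 8). Hence a·b ≡ 7x^2 + 9x + 8 (mod f). (F_13[x]/(f) is a field with 13^3 = 2197 elements since f is irreducible of degree 3.)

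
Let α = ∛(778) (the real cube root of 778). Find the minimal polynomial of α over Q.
m_α(x) = x^3 - 778

α satisfies α^3 = 778, so x^3 - 778 annihilates α. By the rational root test, a rational root p/q (in lowest terms) of x^3 - 778 would satisfy p^3 = 778 q^3, forcing q = 1 and p^3 = 778; but 778 is not a perfect cube, contradiction. A monic cubic over Q with no rational root is irreducible (any nontrivial factorization would include a linear factor). Hence x^3 - 778 is the minimal polynomial of α, and in particular [Q(α):Q] = 3.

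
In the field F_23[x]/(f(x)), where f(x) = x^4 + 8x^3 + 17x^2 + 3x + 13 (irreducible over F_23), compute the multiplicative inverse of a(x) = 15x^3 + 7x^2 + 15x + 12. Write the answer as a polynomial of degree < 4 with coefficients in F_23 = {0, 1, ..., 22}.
a(x)^(-1) ≡ 20x^3 + 12x^2 + 14x + 18 (mod f(x))

Since f is irreducible over F_23, F_23[x]/(f) is a field and a(x) ≠ 0 has an inverse. Apply the extended Euclidean algorithm to f(x) and a(x) in F_23[x]: f(x) = (20x + 5)·a(x) + (4x^2 + 10x + 22);  a(x) = (21x + 1)·(4x^2 + 10x + 22) + (3x + 13);  (4x^2 + 10x + 22) = (9x + 18)·(3x + 13) + (18). The last nonzero remainder is the constant 18 = gcd(f, a) in F_23. Back-substituting through the division chain expresses 18 = s(x)·a(x) + t(x)·f(x) with s(x) ≡ 15x^3 + 9x^2 + 22x + 2 (mod f), so (15x^3 + 9x^2 + 22x + 2)·a(x) ≡ 18 (mod f). Multiplying by 18^(-1) ≡ 9 in F_23 gives a(x)^(-1) ≡ 9·(15x^3 + 9x^2 + 22x + 2) ≡ 20x^3 + 12x^2 + 14x + 18 (mod f). Check: (15x^3 + 7x^2 + 15x + 12)·(20x^3 + 12x^2 + 14x + 18) = x^6 + 21x^5 + 19x^4 + 6x^3 + 20x^2 + x + 9 ≡ 1 (mod x^4 + 8x^3 + 17x^2 + 3x + 13).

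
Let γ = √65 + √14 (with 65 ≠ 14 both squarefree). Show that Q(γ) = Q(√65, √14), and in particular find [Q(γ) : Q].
[Q(γ) : Q] = 4 (equivalently, Q(γ) = Q(√65, √14))

Obviously Q(γ) ⊆ Q(√65, √14), and [Q(√65, √14):Q] = 4 (since 65, 14 are distinct squarefree integers > 1 with 910 not a perfect square). To show equality we compute the minimal polynomial of γ. From γ = √65 + √14: γ^2 = 65 + 2√(910) + 14 = 79 + 2√(910), so γ^2 - 79 = 2√(910); squaring, (γ^2 - 79)^2 = 4·910, i.e. γ^4 - 158γ^2 + 6241 - 3640 = 0, i.e. γ^4 - 158γ^2 + 2601 = 0. So γ is a root of x^4 - 158x^2 + 2601. This polynomial is irreducible over Q: it has no rational root (each ±√65 ± √14 is irrational), and any factorization into two quadratics over Q would force √(910) ∈ Q (pairing opposite roots) or √65, √14 ∈ Q (other pairings), all impossible. Hence [Q(γ):Q] = 4 = [Q(√65, √14):Q], so Q(γ) = Q(√65, √14).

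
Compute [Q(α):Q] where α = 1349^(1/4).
[Q(α):Q] = 4

α is a root of x^4 - 1349. By Eisenstein's criterion at the prime p = 19 (which divides the constant term 1349 but p^2 = 361 does not, since 1349 is squarefree), x^4 - 1349 is irreducible over Q. Hence [Q(α):Q] = 4.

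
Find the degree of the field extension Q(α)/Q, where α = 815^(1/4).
[Q(α):Q] = 4

α is a root of x^4 - 815. By Eisenstein's criterion at the prime p = 5 (which divides the constant term 815 but p^2 = 25 does not, since 815 is squarefree), x^4 - 815 is irreducible over Q. Hence [Q(α):Q] = 4.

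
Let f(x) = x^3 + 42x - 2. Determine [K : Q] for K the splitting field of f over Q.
[K : Q] = 6

By the rational root test, any rational root of the monic integer polynomial f(x) = x^3 + 42x - 2 must be an integer dividing the constant term -2, i.e. one of ±{1, 2}. Evaluating: f(1) = 41, f(-1) = -45, f(2) = 90, f(-2) = -94; none is 0, so f has no rational root and is therefore irreducible over Q (a cubic with no linear factor over a field is irreducible). For an irreducible cubic, the Galois group is A_3 or S_3 according as the discriminant disc(f) = -4a^3 - 27b^2 = -4·(42)^3 - 27·(-2)^2 = -296460 is or is not a square in Q. Here disc(f) = -296460 is not a perfect square in Q, so the Galois group of f over Q is not contained in A_3 and must be all of S_3. The splitting field has degree |S_3| = 6 over Q, so [K : Q] = 6.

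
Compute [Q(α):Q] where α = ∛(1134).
[Q(α):Q] = 3

The minimal polynomial of α is x^3 - 1134, irreducible over Q since 1134 is not a perfect cube (so x^3 - 1134 has no rational root). Hence [Q(α):Q] = deg(m_α) = 3.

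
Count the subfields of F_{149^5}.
F_{149^5} has 2 subfields

The subfields of F_{p^n} are exactly the fields F_{p^d} for d | n (each is the fixed field of the unique index-d subgroup of Gal(F_{p^n}/F_p) ≅ Z/nZ). The divisors of n = 5 are {1, 5}, giving 2 subfields: F_{149^1}, F_{149^5}.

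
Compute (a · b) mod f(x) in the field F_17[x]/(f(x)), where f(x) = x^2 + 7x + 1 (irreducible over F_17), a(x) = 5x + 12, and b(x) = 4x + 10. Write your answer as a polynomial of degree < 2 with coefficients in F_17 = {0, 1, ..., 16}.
a · b ≡ 9x + 15 (mod f(x))

Multiply in F_17[x]: a(x)·b(x) = (5x + 12)·(4x + 10) = 3x^2 + 13x + 1. This has degree ≥ 2, so divide by f(x) over F_17: 3x^2 + 13x + 1 = (3)·(x^2 + 7x + 1) + (9x + 15). Hence a·b ≡ 9x + 15 (mod f). (F_17[x]/(f) is a field with 17^2 = 289 elements since f is irreducible of degree 2.)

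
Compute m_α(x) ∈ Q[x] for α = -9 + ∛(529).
m_α(x) = x^3 + 27x^2 + 243x + 200

Set β = α + 9 = ∛(529), so β^3 = 529. Then (α + 9)^3 - 529 = 0, i.e. α is a root of g(x) = (x + 9)^3 - 529 = x^3 + 27x^2 + 243x + 200. Since g(x) = h(x + 9) where h(x) = x^3 - 529, and h is irreducible over Q (because 529 is not a perfect cube, so h has no rational root, and a monic cubic with no rational root is irreducible), g is also irreducible (irreducibility is preserved under the substitution x → x + 9). Hence m_α(x) = x^3 + 27x^2 + 243x + 200.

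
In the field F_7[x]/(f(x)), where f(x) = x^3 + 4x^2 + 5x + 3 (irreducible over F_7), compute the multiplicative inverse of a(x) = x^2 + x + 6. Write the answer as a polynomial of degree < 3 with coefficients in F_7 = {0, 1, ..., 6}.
a(x)^(-1) ≡ 5x^2 + 3x (mod f(x))

Since f is irreducible over F_7, F_7[x]/(f) is a field and a(x) ≠ 0 has an inverse. Apply the extended Euclidean algorithm to f(x) and a(x) in F_7[x]: f(x) = (x + 3)·a(x) + (3x + 6);  a(x) = (5x + 2)·(3x + 6) + (1). The last nonzero remainder is the constant 1 = gcd(f, a) in F_7. Back-substituting through the division chain expresses 1 = s(x)·a(x) + t(x)·f(x) with s(x) ≡ 5x^2 + 3x (mod f), so a(x)^(-1) ≡ s(x) = 5x^2 + 3x (mod f). Check: (x^2 + x + 6)·(5x^2 + 3x) = 5x^4 + x^3 + 5x^2 + 4x ≡ 1 (mod x^3 + 4x^2 + 5x + 3).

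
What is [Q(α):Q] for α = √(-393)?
[Q(α):Q] = 2

[Q(α):Q] equals the degree of the minimal polynomial of α. Here α^2 = -393 and x^2 + 393 is irreducible (d = -393 is squarefree, ≠ 1, hence not a square), so deg(m_α) = 2. Thus [Q(α):Q] = 2.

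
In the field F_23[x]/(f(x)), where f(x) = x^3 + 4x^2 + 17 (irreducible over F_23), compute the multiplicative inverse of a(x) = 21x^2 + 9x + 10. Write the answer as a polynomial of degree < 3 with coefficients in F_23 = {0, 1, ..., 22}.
a(x)^(-1) ≡ 19x^2 + 2x + 18 (mod f(x))

Since f is irreducible over F_23, F_23[x]/(f) is a field and a(x) ≠ 0 has an inverse. Apply the extended Euclidean algorithm to f(x) and a(x) in F_23[x]: f(x) = (11x + 13)·a(x) + (3x + 2);  a(x) = (7x + 6)·(3x + 2) + (21). The last nonzero remainder is the constant 21 = gcd(f, a) in F_23. Back-substituting through the division chain expresses 21 = s(x)·a(x) + t(x)·f(x) with s(x) ≡ 8x^2 + 19x + 10 (mod f), so (8x^2 + 19x + 10)·a(x) ≡ 21 (mod f). Multiplying by 21^(-1) ≡ 11 in F_23 gives a(x)^(-1) ≡ 11·(8x^2 + 19x + 10) ≡ 19x^2 + 2x + 18 (mod f). Check: (21x^2 + 9x + 10)·(19x^2 + 2x + 18) = 8x^4 + 6x^3 + 11x^2 + 21x + 19 ≡ 1 (mod x^3 + 4x^2 + 17).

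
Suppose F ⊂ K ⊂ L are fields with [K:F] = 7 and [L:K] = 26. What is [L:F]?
[L:F] = 182

The tower law says that for any tower of field extensions F ⊂ K ⊂ L with finite degrees, [L:F] = [L:K] · [K:F]. Here this gives [L:F] = 26 · 7 = 182.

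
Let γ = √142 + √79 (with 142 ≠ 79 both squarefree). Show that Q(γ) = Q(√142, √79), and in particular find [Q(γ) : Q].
[Q(γ) : Q] = 4 (equivalently, Q(γ) = Q(√142, √79))

Obviously Q(γ) ⊆ Q(√142, √79), and [Q(√142, √79):Q] = 4 (since 142, 79 are distinct squarefree integers > 1 with 11218 not a perfect square). To show equality we compute the minimal polynomial of γ. From γ = √142 + √79: γ^2 = 142 + 2√(11218) + 79 = 221 + 2√(11218), so γ^2 - 221 = 2√(11218); squaring, (γ^2 - 221)^2 = 4·11218, i.e. γ^4 - 442γ^2 + 48841 - 44872 = 0, i.e. γ^4 - 442γ^2 + 3969 = 0. So γ is a root of x^4 - 442x^2 + 3969. This polynomial is irreducible over Q: it has no rational root (each ±√142 ± √79 is irrational), and any factorization into two quadratics over Q would force √(11218) ∈ Q (pairing opposite roots) or √142, √79 ∈ Q (other pairings), all impossible. Hence [Q(γ):Q] = 4 = [Q(√142, √79):Q], so Q(γ) = Q(√142, √79).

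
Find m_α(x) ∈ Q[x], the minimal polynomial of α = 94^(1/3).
m_α(x) = x^3 - 94

α satisfies α^3 = 94, so x^3 - 94 annihilates α. By the rational root test, a rational root p/q (in lowest terms) of x^3 - 94 would satisfy p^3 = 94 q^3, forcing q = 1 and p^3 = 94; but 94 is not a perfect cube, contradiction. A monic cubic over Q with no rational root is irreducible (any nontrivial factorization would include a linear factor). Hence x^3 - 94 is the minimal polynomial of α, and in particular [Q(α):Q] = 3.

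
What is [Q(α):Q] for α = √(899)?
[Q(α):Q] = 2

[Q(α):Q] equals the degree of the minimal polynomial of α. Here α^2 = 899 and x^2 - 899 is irreducible (d = 899 is squarefree, ≠ 1, hence not a square), so deg(m_α) = 2. Thus [Q(α):Q] = 2.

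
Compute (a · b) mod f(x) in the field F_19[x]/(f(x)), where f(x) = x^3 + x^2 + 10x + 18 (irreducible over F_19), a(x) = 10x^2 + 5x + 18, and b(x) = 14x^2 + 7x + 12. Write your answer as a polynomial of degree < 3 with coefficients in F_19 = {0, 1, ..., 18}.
a · b ≡ 14x^2 + 3x + 7 (mod f(x))

Multiply in F_19[x]: a(x)·b(x) = (10x^2 + 5x + 18)·(14x^2 + 7x + 12) = 7x^4 + 7x^3 + 8x^2 + 15x + 7. This has degree ≥ 3, so divide by f(x) over F_19: 7x^4 + 7x^3 + 8x^2 + 15x + 7 = (7x)·(x^3 + x^2 + 10x + 18) + (14x^2 + 3x + 7). Hence a·b ≡ 14x^2 + 3x + 7 (mod f). (F_19[x]/(f) is a field with 19^3 = 6859 elements since f is irreducible of degree 3.)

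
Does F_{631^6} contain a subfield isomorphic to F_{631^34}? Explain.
No: F_{631^34} is not a subfield of F_{631^6}

F_{p^m} embeds in F_{p^n} iff m | n. Here 34 ∤ 6 (since 6 = 0·34 + 6 with remainder 6 ≠ 0), so F_{631^34} is not a subfield of F_{631^6}. Equivalently: if it were, the tower law would give 34 = [F_{631^34}:F_631] dividing [F_{631^6}:F_631] = 6, contradiction.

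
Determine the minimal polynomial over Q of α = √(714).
m_α(x) = x^2 - 714

α satisfies α^2 - 714 = 0, so x^2 - 714 annihilates α. Since d = 714 is squarefree and ≠ 1, it is not a perfect square in Q, so x^2 - 714 has no rational root and is therefore irreducible over Q (a degree-2 polynomial over a field is irreducible iff it has no root). Hence m_α(x) = x^2 - 714.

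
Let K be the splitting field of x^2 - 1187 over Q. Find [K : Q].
[K : Q] = 2

f(x) = x^2 - 1187 factors as (x - √1187)(x + √1187). The splitting field is K = Q(√1187). Since 1187 is squarefree and > 1, it is not a perfect square, so x^2 - 1187 is irreducible over Q and [Q(√1187) : Q] = 2. Hence [K : Q] = 2.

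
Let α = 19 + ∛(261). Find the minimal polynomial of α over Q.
m_α(x) = x^3 - 57x^2 + 1083x - 7120

Set β = α - 19 = ∛(261), so β^3 = 261. Then (α - 19)^3 - 261 = 0, i.e. α is a root of g(x) = (x - 19)^3 - 261 = x^3 - 57x^2 + 1083x - 7120. Since g(x) = h(x - 19) where h(x) = x^3 - 261, and h is irreducible over Q (because 261 is not a perfect cube, so h has no rational root, and a monic cubic with no rational root is irreducible), g is also irreducible (irreducibility is preserved under the substitution x → x - 19). Hence m_α(x) = x^3 - 57x^2 + 1083x - 7120.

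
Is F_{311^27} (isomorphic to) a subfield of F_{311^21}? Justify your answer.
No: F_{311^27} is not a subfield of F_{311^21}

F_{p^m} embeds in F_{p^n} iff m | n. Here 27 ∤ 21 (since 21 = 0·27 + 21 with remainder 21 ≠ 0), so F_{311^27} is not a subfield of F_{311^21}. Equivalently: if it were, the tower law would give 27 = [F_{311^27}:F_311] dividing [F_{311^21}:F_311] = 21, contradiction.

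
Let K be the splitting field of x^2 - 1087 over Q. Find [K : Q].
[K : Q] = 2

f(x) = x^2 - 1087 factors as (x - √1087)(x + √1087). The splitting field is K = Q(√1087). Since 1087 is squarefree and > 1, it is not a perfect square, so x^2 - 1087 is irreducible over Q and [Q(√1087) : Q] = 2. Hence [K : Q] = 2.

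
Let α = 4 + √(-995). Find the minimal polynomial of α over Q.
m_α(x) = x^2 - 8x + 1011

From α - 4 = √(-995), squaring gives (α - 4)^2 = -995, i.e. α^2 - 8α + 16 = -995, so α^2 - 8α + 1011 = 0. The discriminant of x^2 - 8x + 1011 is (-8)^2 - 4·(1011) = 64 - 4044 = -3980, and 4·(-995) is not a perfect square in Q since -995 is squarefree and ≠ 1. Hence x^2 - 8x + 1011 is irreducible over Q and is the minimal polynomial of α.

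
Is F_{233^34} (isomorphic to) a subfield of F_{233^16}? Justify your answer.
No: F_{233^34} is not a subfield of F_{233^16}

F_{p^m} embeds in F_{p^n} iff m | n. Here 34 ∤ 16 (since 16 = 0·34 + 16 with remainder 16 ≠ 0), so F_{233^34} is not a subfield of F_{233^16}. Equivalently: if it were, the tower law would give 34 = [F_{233^34}:F_233] dividing [F_{233^16}:F_233] = 16, contradiction.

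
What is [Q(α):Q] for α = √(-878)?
[Q(α):Q] = 2

[Q(α):Q] equals the degree of the minimal polynomial of α. Here α^2 = -878 and x^2 + 878 is irreducible (d = -878 is squarefree, ≠ 1, hence not a square), so deg(m_α) = 2. Thus [Q(α):Q] = 2.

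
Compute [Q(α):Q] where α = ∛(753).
[Q(α):Q] = 3

The minimal polynomial of α is x^3 - 753, irreducible over Q since 753 is not a perfect cube (so x^3 - 753 has no rational root). Hence [Q(α):Q] = deg(m_α) = 3.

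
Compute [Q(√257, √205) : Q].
[Q(√257, √205) : Q] = 4

[Q(√257):Q] = 2 (min poly x^2 - 257, irreducible since 257 is squarefree > 1). For the top step, suppose √205 ∈ Q(√257), say √205 = c + d√257 with c, d ∈ Q. Squaring: 205 = c^2 + 257d^2 + 2cd√257. Since √257 ∉ Q this forces 2cd = 0. If d = 0 then √205 = c ∈ Q, contradicting 205 squarefree > 1. If c = 0 then 205 = 257d^2, so 257·205 = (257d)^2 is a perfect square in Q — but 257·205 = 52685 is not a perfect square (since 257 and 205 are distinct squarefree integers). Contradiction. Hence √205 ∉ Q(√257), so x^2 - 205 stays irreducible over Q(√257) and [Q(√257, √205) : Q(√257)] = 2. By the tower law, [Q(√257, √205) : Q] = 2 · 2 = 4.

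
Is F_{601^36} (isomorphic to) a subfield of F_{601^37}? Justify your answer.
No: F_{601^36} is not a subfield of F_{601^37}

F_{p^m} embeds in F_{p^n} iff m | n. Here 36 ∤ 37 (since 37 = 1·36 + 1 with remainder 1 ≠ 0), so F_{601^36} is not a subfield of F_{601^37}. Equivalently: if it were, the tower law would give 36 = [F_{601^36}:F_601] dividing [F_{601^37}:F_601] = 37, contradiction.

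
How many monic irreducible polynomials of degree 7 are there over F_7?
There are 117648 monic irreducible polynomials of degree 7 over F_7

Each element of F_{7^7} that lies in no proper subfield is a root of exactly one monic irreducible of degree 7 over F_7, and each such polynomial has 7 distinct roots in F_{7^7}. By Möbius inversion the count is N_7(7) = (1/7) Σ_{d|7} μ(7/d) · 7^d = (1/7)(μ(7)·7^1 + μ(1)·7^7) = 823536/7 = 117648.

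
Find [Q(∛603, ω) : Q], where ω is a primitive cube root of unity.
[Q(∛603, ω) : Q] = 6

[Q(∛603):Q] = 3 (min poly x^3 - 603, irreducible since 603 is not a perfect cube). [Q(ω):Q] = 2 (min poly x^2 + x + 1). Since Q(∛603) ⊂ R and ω ∉ R, we have ω ∉ Q(∛603), so x^2 + x + 1 remains irreducible over Q(∛603) and [Q(∛603, ω) : Q(∛603)] = 2. By the tower law, [Q(∛603, ω) : Q] = 3 · 2 = 6. (In fact Q(∛603, ω) is the splitting field of x^3 - 603 over Q.)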